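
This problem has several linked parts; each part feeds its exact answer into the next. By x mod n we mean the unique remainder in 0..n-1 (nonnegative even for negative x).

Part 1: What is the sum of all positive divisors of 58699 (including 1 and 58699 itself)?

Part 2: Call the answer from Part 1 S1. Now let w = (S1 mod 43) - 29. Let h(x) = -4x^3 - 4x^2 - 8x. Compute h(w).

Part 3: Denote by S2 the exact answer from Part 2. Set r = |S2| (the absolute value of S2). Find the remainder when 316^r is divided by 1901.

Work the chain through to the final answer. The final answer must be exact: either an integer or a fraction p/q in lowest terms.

Part 1: 58699 is prime, so its only divisors are 1 and 58699; sigma = 1 + 58699 = 58700; answer 58700
Part 2: S1 = 58700; w = -24; -4*(-24)^3 - 4*(-24)^2 - 8*(-24)^1 = (55296) + (-2304) + (192) = 53184; answer 53184
Part 3: S2 = 53184; r = 53184; squarings mod 1901: 316^1=316, 316^2=1004, 316^4=486, 316^8=472, 316^16=367, 316^32=1619, 316^64=1583, 316^128=371, 316^256=769, 316^512=150, 316^1024=1589, 316^2048=393, 316^4096=468, 316^8192=409, 316^16384=1894, 316^32768=49; 316^53184 = 316^64 * 316^128 * 316^256 * 316^512 * 316^1024 * 316^2048 * 316^16384 * 316^32768 = 720 (mod 1901); answer 720

720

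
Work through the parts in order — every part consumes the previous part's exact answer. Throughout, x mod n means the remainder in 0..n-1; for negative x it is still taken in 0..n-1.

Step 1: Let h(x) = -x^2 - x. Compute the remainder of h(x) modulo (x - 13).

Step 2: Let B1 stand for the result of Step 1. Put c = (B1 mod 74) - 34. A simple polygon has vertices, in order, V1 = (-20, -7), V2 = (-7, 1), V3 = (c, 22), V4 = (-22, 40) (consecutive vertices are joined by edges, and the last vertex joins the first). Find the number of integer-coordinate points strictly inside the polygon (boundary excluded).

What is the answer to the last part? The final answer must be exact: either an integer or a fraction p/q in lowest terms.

723

Step 1: remainder = value at the root: -1*(13)^2 - 1*(13)^1 = (-169) + (-13) = -182; answer -182
Step 2: B1 = -182; c = 6; cross terms: (-20*1 - -7*-7)=-69, (-7*22 - 6*1)=-160, (6*40 - -22*22)=724, (-22*-7 - -20*40)=954; twice the area = |1449| = 1449; area = 1449/2; boundary points = 1 + 1 + 2 + 1 = 5; strictly interior points = area - boundary/2 + 1 = 723; answer 723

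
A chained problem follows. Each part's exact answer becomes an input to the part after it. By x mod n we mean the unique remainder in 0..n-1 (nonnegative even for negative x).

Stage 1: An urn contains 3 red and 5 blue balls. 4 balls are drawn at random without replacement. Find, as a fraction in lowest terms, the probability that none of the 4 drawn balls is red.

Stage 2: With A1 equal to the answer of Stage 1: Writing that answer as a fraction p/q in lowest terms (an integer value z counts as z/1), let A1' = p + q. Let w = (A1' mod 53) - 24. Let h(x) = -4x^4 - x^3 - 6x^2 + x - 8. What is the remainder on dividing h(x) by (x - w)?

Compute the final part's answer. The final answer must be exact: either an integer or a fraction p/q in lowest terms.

Stage 1: total draws C(8,4) = 70; favorable C(5,4) = 5; P = 1/14; answer 1/14
Stage 2: A1 = 1/14; threaded value p + q = 15; w = -9; remainder = value at the root: -4*(-9)^4 - 1*(-9)^3 - 6*(-9)^2 + 1*(-9)^1 - 8 = (-26244) + (729) + (-486) + (-9) + (-8) = -26018; answer -26018

-26018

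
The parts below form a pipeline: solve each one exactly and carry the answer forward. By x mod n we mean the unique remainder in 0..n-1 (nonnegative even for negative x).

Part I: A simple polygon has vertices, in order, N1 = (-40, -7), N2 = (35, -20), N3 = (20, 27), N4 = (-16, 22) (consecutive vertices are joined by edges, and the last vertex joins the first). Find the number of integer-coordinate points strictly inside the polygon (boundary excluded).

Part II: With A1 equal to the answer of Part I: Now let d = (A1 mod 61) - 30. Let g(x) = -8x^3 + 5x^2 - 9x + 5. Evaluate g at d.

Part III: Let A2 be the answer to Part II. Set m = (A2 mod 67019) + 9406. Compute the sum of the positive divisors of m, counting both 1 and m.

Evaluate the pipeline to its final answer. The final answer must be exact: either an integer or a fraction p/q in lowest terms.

69136

Part I: cross terms: (-40*-20 - 35*-7)=1045, (35*27 - 20*-20)=1345, (20*22 - -16*27)=872, (-16*-7 - -40*22)=992; twice the area = |4254| = 4254; area = 2127; boundary points = 1 + 1 + 1 + 1 = 4; strictly interior points = area - boundary/2 + 1 = 2126; answer 2126
Part II: A1 = 2126; d = 22; -8*(22)^3 + 5*(22)^2 - 9*(22)^1 + 5 = (-85184) + (2420) + (-198) + (5) = -82957; answer -82957
Part III: A2 = -82957; m = 60487; 60487 = 7 * 8641; sigma = (1 + 7) * (1 + 8641) = 8 * 8642 = 69136; answer 69136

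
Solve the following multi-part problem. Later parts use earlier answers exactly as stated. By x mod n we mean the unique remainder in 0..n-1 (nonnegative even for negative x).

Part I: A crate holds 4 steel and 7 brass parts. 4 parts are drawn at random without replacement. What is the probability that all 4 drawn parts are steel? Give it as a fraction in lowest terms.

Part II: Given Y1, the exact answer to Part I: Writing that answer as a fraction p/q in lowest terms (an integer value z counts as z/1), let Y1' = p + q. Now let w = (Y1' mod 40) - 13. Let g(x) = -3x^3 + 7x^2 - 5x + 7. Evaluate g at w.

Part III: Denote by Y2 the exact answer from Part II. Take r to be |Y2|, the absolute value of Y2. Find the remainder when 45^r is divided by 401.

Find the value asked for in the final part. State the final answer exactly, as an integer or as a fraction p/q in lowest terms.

356

Part I: total draws C(11,4) = 330; favorable C(4,4) = 1; P = 1/330; answer 1/330
Part II: Y1 = 1/330; threaded value p + q = 331; w = -2; -3*(-2)^3 + 7*(-2)^2 - 5*(-2)^1 + 7 = (24) + (28) + (10) + (7) = 69; answer 69
Part III: Y2 = 69; r = 69; squarings mod 401: 45^1=45, 45^2=20, 45^4=400, 45^8=1, 45^16=1, 45^32=1, 45^64=1; 45^69 = 45^1 * 45^4 * 45^64 = 356 (mod 401); answer 356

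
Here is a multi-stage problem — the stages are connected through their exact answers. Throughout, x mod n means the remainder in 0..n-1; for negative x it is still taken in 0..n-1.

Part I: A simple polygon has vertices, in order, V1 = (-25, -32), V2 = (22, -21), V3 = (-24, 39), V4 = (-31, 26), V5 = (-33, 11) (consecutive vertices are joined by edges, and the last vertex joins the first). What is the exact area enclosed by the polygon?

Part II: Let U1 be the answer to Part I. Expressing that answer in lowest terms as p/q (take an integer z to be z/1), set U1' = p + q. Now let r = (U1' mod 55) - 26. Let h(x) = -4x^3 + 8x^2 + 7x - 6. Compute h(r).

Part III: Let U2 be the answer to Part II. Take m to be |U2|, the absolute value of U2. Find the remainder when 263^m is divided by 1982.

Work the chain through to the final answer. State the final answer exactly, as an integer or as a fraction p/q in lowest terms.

Part I: cross terms: (-25*-21 - 22*-32)=1229, (22*39 - -24*-21)=354, (-24*26 - -31*39)=585, (-31*11 - -33*26)=517, (-33*-32 - -25*11)=1331; twice the area = |4016| = 4016; area = 2008; answer 2008
Part II: U1 = 2008; threaded value p + q = 2009; r = 3; -4*(3)^3 + 8*(3)^2 + 7*(3)^1 - 6 = (-108) + (72) + (21) + (-6) = -21; answer -21
Part III: U2 = -21; m = 21; squarings mod 1982: 263^1=263, 263^2=1781, 263^4=761, 263^8=377, 263^16=1407; 263^21 = 263^1 * 263^4 * 263^16 = 623 (mod 1982); answer 623

623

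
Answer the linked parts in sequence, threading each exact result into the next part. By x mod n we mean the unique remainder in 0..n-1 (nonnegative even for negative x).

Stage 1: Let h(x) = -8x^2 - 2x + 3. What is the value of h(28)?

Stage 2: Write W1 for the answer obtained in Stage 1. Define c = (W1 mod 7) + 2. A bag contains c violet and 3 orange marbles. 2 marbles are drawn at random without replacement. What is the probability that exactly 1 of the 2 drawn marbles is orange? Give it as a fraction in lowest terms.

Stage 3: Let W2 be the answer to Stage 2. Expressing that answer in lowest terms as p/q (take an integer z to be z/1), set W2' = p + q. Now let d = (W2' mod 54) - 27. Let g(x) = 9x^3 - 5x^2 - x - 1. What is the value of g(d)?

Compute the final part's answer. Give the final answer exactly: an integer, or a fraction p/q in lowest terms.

35567

Stage 1: -8*(28)^2 - 2*(28)^1 + 3 = (-6272) + (-56) + (3) = -6325; answer -6325
Stage 2: W1 = -6325; c = 5; total draws C(8,2) = 28; favorable C(3,1)*C(5,1) = 15; P = 15/28; answer 15/28
Stage 3: W2 = 15/28; threaded value p + q = 43; d = 16; 9*(16)^3 - 5*(16)^2 - 1*(16)^1 - 1 = (36864) + (-1280) + (-16) + (-1) = 35567; answer 35567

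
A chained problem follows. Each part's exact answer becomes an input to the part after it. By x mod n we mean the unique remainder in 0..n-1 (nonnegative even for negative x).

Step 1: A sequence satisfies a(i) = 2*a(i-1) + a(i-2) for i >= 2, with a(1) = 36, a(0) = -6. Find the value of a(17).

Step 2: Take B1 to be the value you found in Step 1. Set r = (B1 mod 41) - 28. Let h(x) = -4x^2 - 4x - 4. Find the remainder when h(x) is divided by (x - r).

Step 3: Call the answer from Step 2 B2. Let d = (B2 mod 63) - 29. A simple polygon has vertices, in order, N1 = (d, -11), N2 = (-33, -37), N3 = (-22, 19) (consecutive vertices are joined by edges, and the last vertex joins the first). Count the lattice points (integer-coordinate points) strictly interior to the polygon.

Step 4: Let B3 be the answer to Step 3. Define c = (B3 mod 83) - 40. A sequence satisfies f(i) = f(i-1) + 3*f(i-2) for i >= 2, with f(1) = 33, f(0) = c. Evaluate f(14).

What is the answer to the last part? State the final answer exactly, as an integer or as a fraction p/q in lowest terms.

908229

Step 1: a(2) = 2*(36) + 1*(-6) = 66; iterating: a(2)=66, a(3)=168, a(4)=402, a(5)=972, a(6)=2346, a(7)=5664, a(8)=13674, a(9)=33012, a(10)=79698, a(11)=192408, a(12)=464514, a(13)=1121436, a(14)=2707386, a(15)=6536208, a(16)=15779802, a(17)=38095812; answer 38095812
Step 2: B1 = 38095812; r = -22; remainder = value at the root: -4*(-22)^2 - 4*(-22)^1 - 4 = (-1936) + (88) + (-4) = -1852; answer -1852
Step 3: B2 = -1852; d = 9; cross terms: (9*-37 - -33*-11)=-696, (-33*19 - -22*-37)=-1441, (-22*-11 - 9*19)=71; twice the area = |-2066| = 2066; area = 1033; boundary points = 2 + 1 + 1 = 4; strictly interior points = area - boundary/2 + 1 = 1032; answer 1032
Step 4: B3 = 1032; c = -4; f(2) = 1*(33) + 3*(-4) = 21; iterating: f(2)=21, f(3)=120, f(4)=183, f(5)=543, f(6)=1092, f(7)=2721, f(8)=5997, f(9)=14160, f(10)=32151, f(11)=74631, f(12)=171084, f(13)=394977, f(14)=908229; answer 908229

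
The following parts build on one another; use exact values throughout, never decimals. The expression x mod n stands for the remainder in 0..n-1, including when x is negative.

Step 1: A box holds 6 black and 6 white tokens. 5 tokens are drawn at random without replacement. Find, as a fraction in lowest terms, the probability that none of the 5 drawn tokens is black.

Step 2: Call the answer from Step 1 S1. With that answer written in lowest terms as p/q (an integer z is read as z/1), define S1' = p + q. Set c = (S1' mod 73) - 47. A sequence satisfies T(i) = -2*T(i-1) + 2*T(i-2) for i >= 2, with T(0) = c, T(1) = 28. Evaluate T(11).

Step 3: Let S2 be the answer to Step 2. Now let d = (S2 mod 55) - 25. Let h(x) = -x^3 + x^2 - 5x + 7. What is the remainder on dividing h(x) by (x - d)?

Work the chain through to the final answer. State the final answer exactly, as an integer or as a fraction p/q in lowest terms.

Step 1: total draws C(12,5) = 792; favorable C(6,5) = 6; P = 1/132; answer 1/132
Step 2: S1 = 1/132; threaded value p + q = 133; c = 13; T(2) = -2*(28) + 2*(13) = -30; iterating: T(2)=-30, T(3)=116, T(4)=-292, T(5)=816, T(6)=-2216, T(7)=6064, T(8)=-16560, T(9)=45248, T(10)=-123616, T(11)=337728; answer 337728
Step 3: S2 = 337728; d = 3; remainder = value at the root: -1*(3)^3 + 1*(3)^2 - 5*(3)^1 + 7 = (-27) + (9) + (-15) + (7) = -26; answer -26

-26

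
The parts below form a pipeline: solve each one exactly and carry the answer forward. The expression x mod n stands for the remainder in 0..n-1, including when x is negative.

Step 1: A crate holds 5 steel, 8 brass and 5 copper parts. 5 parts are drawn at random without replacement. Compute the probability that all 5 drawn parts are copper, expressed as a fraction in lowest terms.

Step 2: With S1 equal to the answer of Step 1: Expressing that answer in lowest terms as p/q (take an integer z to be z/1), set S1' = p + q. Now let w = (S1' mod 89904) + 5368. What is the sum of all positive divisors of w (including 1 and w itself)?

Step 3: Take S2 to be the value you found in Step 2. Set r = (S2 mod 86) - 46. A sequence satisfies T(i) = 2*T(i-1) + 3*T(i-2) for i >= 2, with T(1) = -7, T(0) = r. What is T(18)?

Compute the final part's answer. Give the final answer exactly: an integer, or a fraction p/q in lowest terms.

-3777349790

Step 1: total draws C(18,5) = 8568; favorable C(5,5) = 1; P = 1/8568; answer 1/8568
Step 2: S1 = 1/8568; threaded value p + q = 8569; w = 13937; 13937 = 7 * 11 * 181; sigma = (1 + 7) * (1 + 11) * (1 + 181) = 8 * 12 * 182 = 17472; answer 17472
Step 3: S2 = 17472; r = -32; T(2) = 2*(-7) + 3*(-32) = -110; iterating: T(2)=-110, T(3)=-241, T(4)=-812, T(5)=-2347, T(6)=-7130, T(7)=-21301, T(8)=-63992, T(9)=-191887, T(10)=-575750, T(11)=-1727161, T(12)=-5181572, T(13)=-15544627, T(14)=-46633970, T(15)=-139901821, T(16)=-419705552, T(17)=-1259116567, T(18)=-3777349790; answer -3777349790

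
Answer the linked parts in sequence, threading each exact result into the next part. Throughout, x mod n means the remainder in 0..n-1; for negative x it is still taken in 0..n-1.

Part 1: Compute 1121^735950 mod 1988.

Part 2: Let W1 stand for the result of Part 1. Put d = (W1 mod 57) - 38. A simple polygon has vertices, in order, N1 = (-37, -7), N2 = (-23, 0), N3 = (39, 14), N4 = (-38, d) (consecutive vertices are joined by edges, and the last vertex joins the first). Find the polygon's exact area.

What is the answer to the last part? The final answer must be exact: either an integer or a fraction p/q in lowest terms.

543/2

Part 1: squarings mod 1988: 1121^1=1121, 1121^2=225, 1121^4=925, 1121^8=785, 1121^16=1933, 1121^32=1037, 1121^64=1849, 1121^128=1429, 1121^256=365, 1121^512=29, 1121^1024=841, 1121^2048=1541, 1121^4096=1009, 1121^8192=225, 1121^16384=925, 1121^32768=785, 1121^65536=1933, 1121^131072=1037, 1121^262144=1849, 1121^524288=1429; 1121^735950 = 1121^2 * 1121^4 * 1121^8 * 1121^64 * 1121^128 * 1121^512 * 1121^2048 * 1121^4096 * 1121^8192 * 1121^65536 * 1121^131072 * 1121^524288 = 953 (mod 1988); answer 953
Part 2: W1 = 953; d = 3; cross terms: (-37*0 - -23*-7)=-161, (-23*14 - 39*0)=-322, (39*3 - -38*14)=649, (-38*-7 - -37*3)=377; twice the area = |543| = 543; area = 543/2; answer 543/2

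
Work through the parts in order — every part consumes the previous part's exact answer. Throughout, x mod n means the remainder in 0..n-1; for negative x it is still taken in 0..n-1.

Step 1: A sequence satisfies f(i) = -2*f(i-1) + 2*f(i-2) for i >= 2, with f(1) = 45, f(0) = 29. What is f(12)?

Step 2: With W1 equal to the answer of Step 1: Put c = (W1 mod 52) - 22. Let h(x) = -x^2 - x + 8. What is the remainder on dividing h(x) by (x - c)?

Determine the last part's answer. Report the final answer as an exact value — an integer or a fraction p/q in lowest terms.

-22

Step 1: f(2) = -2*(45) + 2*(29) = -32; iterating: f(2)=-32, f(3)=154, f(4)=-372, f(5)=1052, f(6)=-2848, f(7)=7800, f(8)=-21296, f(9)=58192, f(10)=-158976, f(11)=434336, f(12)=-1186624; answer -1186624
Step 2: W1 = -1186624; c = -6; remainder = value at the root: -1*(-6)^2 - 1*(-6)^1 + 8 = (-36) + (6) + (8) = -22; answer -22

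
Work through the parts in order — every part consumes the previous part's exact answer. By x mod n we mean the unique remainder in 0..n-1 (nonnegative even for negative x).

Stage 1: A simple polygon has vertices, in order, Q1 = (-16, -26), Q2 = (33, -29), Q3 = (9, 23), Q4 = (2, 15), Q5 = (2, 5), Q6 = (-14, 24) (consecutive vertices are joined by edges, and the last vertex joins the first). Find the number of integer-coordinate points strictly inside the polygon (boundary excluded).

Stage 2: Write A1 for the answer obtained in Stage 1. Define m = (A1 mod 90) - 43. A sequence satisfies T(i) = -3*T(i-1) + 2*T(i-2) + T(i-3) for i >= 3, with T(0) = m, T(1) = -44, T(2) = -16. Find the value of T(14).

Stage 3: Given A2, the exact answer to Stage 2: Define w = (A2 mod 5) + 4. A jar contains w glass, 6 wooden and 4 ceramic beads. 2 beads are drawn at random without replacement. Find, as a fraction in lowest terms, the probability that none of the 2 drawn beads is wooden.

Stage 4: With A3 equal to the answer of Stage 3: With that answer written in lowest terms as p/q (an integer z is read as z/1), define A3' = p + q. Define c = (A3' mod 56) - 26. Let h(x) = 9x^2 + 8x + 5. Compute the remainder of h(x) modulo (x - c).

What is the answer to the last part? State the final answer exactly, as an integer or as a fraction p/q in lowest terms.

Stage 1: cross terms: (-16*-29 - 33*-26)=1322, (33*23 - 9*-29)=1020, (9*15 - 2*23)=89, (2*5 - 2*15)=-20, (2*24 - -14*5)=118, (-14*-26 - -16*24)=748; twice the area = |3277| = 3277; area = 3277/2; boundary points = 1 + 4 + 1 + 10 + 1 + 2 = 19; strictly interior points = area - boundary/2 + 1 = 1630; answer 1630
Stage 2: A1 = 1630; m = -33; T(3) = -3*(-16) + 2*(-44) + 1*(-33) = -73; iterating: T(3)=-73, T(4)=143, T(5)=-591, T(6)=1986, T(7)=-6997, T(8)=24372, T(9)=-85124, T(10)=297119, T(11)=-1037233, T(12)=3620813, T(13)=-12639786, T(14)=44123751; answer 44123751
Stage 3: A2 = 44123751; w = 5; total draws C(15,2) = 105; favorable C(9,2) = 36; P = 12/35; answer 12/35
Stage 4: A3 = 12/35; threaded value p + q = 47; c = 21; remainder = value at the root: 9*(21)^2 + 8*(21)^1 + 5 = (3969) + (168) + (5) = 4142; answer 4142

4142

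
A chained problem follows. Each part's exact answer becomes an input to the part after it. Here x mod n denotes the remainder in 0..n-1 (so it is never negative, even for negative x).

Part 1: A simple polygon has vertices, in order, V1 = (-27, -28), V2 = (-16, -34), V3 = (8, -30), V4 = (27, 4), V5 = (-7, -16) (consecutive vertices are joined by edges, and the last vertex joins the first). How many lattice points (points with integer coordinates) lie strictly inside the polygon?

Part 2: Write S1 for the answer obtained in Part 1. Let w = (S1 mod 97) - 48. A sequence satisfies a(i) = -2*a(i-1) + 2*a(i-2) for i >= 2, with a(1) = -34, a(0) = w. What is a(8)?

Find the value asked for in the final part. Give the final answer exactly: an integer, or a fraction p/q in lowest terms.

Part 1: cross terms: (-27*-34 - -16*-28)=470, (-16*-30 - 8*-34)=752, (8*4 - 27*-30)=842, (27*-16 - -7*4)=-404, (-7*-28 - -27*-16)=-236; twice the area = |1424| = 1424; area = 712; boundary points = 1 + 4 + 1 + 2 + 4 = 12; strictly interior points = area - boundary/2 + 1 = 707; answer 707
Part 2: S1 = 707; w = -20; a(2) = -2*(-34) + 2*(-20) = 28; iterating: a(2)=28, a(3)=-124, a(4)=304, a(5)=-856, a(6)=2320, a(7)=-6352, a(8)=17344; answer 17344

17344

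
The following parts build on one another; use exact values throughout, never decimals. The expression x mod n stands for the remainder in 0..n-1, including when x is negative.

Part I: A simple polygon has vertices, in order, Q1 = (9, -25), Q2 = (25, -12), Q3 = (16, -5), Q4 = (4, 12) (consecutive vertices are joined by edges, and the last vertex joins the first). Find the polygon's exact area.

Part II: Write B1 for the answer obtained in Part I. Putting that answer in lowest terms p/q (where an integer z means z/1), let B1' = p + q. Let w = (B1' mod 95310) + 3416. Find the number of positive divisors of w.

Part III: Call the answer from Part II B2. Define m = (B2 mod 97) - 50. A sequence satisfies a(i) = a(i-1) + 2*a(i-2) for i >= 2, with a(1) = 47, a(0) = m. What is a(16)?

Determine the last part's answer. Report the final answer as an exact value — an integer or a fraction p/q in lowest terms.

21799

Part I: cross terms: (9*-12 - 25*-25)=517, (25*-5 - 16*-12)=67, (16*12 - 4*-5)=212, (4*-25 - 9*12)=-208; twice the area = |588| = 588; area = 294; answer 294
Part II: B1 = 294; threaded value p + q = 295; w = 3711; 3711 = 3 * 1237; number of divisors = (1+1) * (1+1) = 4; answer 4
Part III: B2 = 4; m = -46; a(2) = 1*(47) + 2*(-46) = -45; iterating: a(2)=-45, a(3)=49, a(4)=-41, a(5)=57, a(6)=-25, a(7)=89, a(8)=39, a(9)=217, a(10)=295, a(11)=729, a(12)=1319, a(13)=2777, a(14)=5415, a(15)=10969, a(16)=21799; answer 21799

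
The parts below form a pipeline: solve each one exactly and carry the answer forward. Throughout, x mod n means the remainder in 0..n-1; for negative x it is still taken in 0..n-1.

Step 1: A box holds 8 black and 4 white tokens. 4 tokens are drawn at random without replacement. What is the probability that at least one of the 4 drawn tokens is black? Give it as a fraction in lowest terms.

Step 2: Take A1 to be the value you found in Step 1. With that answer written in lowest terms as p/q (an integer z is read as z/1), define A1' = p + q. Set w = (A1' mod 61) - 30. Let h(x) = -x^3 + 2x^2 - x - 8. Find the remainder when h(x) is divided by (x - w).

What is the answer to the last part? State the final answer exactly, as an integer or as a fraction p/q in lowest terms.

Step 1: total draws C(12,4) = 495; complement C(4,4) = 1; favorable 495 - 1 = 494; P = 494/495; answer 494/495
Step 2: A1 = 494/495; threaded value p + q = 989; w = -17; remainder = value at the root: -1*(-17)^3 + 2*(-17)^2 - 1*(-17)^1 - 8 = (4913) + (578) + (17) + (-8) = 5500; answer 5500

5500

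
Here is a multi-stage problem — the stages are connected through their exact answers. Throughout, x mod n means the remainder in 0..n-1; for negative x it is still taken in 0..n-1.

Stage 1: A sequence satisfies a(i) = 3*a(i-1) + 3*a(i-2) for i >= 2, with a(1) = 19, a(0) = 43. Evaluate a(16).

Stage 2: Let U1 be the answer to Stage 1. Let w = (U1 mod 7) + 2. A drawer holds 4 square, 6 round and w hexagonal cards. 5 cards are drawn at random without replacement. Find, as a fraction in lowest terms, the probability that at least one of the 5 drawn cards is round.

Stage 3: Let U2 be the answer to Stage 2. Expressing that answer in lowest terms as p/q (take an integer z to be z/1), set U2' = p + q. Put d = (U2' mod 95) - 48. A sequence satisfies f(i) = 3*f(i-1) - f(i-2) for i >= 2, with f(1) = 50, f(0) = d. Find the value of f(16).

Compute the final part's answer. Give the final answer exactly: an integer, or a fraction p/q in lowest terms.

72305690

Stage 1: a(2) = 3*(19) + 3*(43) = 186; iterating: a(2)=186, a(3)=615, a(4)=2403, a(5)=9054, a(6)=34371, a(7)=130275, a(8)=493938, a(9)=1872639, a(10)=7099731, a(11)=26917110, a(12)=102050523, a(13)=386902899, a(14)=1466860266, a(15)=5561289495, a(16)=21084449283; answer 21084449283
Stage 2: U1 = 21084449283; w = 4; total draws C(14,5) = 2002; complement C(8,5) = 56; favorable 2002 - 56 = 1946; P = 139/143; answer 139/143
Stage 3: U2 = 139/143; threaded value p + q = 282; d = 44; f(2) = 3*(50) - 1*(44) = 106; iterating: f(2)=106, f(3)=268, f(4)=698, f(5)=1826, f(6)=4780, f(7)=12514, f(8)=32762, f(9)=85772, f(10)=224554, f(11)=587890, f(12)=1539116, f(13)=4029458, f(14)=10549258, f(15)=27618316, f(16)=72305690; answer 72305690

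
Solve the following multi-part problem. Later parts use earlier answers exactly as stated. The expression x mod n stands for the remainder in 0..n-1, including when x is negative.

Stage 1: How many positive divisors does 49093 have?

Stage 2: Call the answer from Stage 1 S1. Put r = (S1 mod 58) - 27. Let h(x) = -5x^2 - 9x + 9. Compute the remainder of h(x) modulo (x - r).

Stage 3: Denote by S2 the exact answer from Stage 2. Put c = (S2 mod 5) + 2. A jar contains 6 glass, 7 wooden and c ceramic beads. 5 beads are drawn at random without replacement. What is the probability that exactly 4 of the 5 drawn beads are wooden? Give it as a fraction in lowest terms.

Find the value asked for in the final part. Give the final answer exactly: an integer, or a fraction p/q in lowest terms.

Stage 1: 49093 = 11 * 4463; number of divisors = (1+1) * (1+1) = 4; answer 4
Stage 2: S1 = 4; r = -23; remainder = value at the root: -5*(-23)^2 - 9*(-23)^1 + 9 = (-2645) + (207) + (9) = -2429; answer -2429
Stage 3: S2 = -2429; c = 3; total draws C(16,5) = 4368; favorable C(7,4)*C(9,1) = 315; P = 15/208; answer 15/208

15/208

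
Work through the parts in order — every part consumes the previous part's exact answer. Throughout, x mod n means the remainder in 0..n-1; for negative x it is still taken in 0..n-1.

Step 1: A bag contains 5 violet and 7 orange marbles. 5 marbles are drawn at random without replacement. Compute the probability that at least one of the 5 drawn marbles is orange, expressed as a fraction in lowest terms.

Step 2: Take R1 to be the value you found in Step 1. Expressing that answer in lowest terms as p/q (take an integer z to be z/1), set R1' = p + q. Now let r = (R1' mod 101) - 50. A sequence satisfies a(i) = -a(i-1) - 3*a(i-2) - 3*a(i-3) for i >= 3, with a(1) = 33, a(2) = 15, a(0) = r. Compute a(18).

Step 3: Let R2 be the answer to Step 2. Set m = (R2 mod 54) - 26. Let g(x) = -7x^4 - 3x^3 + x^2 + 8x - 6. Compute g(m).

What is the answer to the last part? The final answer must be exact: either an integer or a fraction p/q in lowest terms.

Step 1: total draws C(12,5) = 792; complement C(5,5) = 1; favorable 792 - 1 = 791; P = 791/792; answer 791/792
Step 2: R1 = 791/792; threaded value p + q = 1583; r = 18; a(3) = -1*(15) - 3*(33) - 3*(18) = -168; iterating: a(3)=-168, a(4)=24, a(5)=435, a(6)=-3, a(7)=-1374, a(8)=78, a(9)=4053, a(10)=-165, a(11)=-12228, a(12)=564, a(13)=36615, a(14)=-1623, a(15)=-109914, a(16)=4938, a(17)=329673, a(18)=-14745; answer -14745
Step 3: R2 = -14745; m = 25; -7*(25)^4 - 3*(25)^3 + 1*(25)^2 + 8*(25)^1 - 6 = (-2734375) + (-46875) + (625) + (200) + (-6) = -2780431; answer -2780431

-2780431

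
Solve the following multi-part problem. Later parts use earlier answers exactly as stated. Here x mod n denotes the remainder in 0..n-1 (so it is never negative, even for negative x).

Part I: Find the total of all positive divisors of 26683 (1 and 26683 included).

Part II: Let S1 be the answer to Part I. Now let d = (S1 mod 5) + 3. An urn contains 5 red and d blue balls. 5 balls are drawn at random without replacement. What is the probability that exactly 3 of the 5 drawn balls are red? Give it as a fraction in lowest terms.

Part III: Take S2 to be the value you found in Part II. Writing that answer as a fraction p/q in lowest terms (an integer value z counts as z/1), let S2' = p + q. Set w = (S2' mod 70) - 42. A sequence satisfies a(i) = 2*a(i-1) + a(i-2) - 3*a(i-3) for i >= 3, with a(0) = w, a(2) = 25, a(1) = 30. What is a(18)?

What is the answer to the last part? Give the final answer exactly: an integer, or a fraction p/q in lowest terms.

Part I: 26683 is prime, so its only divisors are 1 and 26683; sigma = 1 + 26683 = 26684; answer 26684
Part II: S1 = 26684; d = 7; total draws C(12,5) = 792; favorable C(5,3)*C(7,2) = 210; P = 35/132; answer 35/132
Part III: S2 = 35/132; threaded value p + q = 167; w = -15; a(3) = 2*(25) + 1*(30) - 3*(-15) = 125; iterating: a(3)=125, a(4)=185, a(5)=420, a(6)=650, a(7)=1165, a(8)=1720, a(9)=2655, a(10)=3535, a(11)=4565, a(12)=4700, a(13)=3360, a(14)=-2275, a(15)=-15290, a(16)=-42935, a(17)=-94335, a(18)=-185735; answer -185735

-185735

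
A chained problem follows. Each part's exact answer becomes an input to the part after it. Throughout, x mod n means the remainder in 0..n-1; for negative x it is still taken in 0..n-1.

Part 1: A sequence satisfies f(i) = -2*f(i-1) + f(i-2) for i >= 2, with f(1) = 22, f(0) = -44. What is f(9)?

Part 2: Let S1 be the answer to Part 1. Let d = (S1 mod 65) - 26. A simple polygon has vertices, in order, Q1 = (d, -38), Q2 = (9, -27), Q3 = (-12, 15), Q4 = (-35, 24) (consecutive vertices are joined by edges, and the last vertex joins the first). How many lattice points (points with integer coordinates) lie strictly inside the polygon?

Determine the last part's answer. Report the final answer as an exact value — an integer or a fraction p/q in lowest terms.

568

Part 1: f(2) = -2*(22) + 1*(-44) = -88; iterating: f(2)=-88, f(3)=198, f(4)=-484, f(5)=1166, f(6)=-2816, f(7)=6798, f(8)=-16412, f(9)=39622; answer 39622
Part 2: S1 = 39622; d = 11; cross terms: (11*-27 - 9*-38)=45, (9*15 - -12*-27)=-189, (-12*24 - -35*15)=237, (-35*-38 - 11*24)=1066; twice the area = |1159| = 1159; area = 1159/2; boundary points = 1 + 21 + 1 + 2 = 25; strictly interior points = area - boundary/2 + 1 = 568; answer 568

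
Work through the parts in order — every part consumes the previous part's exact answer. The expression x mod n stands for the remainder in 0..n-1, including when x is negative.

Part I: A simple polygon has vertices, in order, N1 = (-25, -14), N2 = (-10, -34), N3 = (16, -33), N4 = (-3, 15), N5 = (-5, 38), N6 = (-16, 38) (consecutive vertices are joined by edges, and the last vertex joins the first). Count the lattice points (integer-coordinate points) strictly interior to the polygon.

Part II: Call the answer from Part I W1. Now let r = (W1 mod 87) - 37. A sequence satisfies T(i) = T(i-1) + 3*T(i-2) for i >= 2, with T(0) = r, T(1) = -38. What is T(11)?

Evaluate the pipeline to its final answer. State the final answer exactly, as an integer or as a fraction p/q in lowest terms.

-8075

Part I: cross terms: (-25*-34 - -10*-14)=710, (-10*-33 - 16*-34)=874, (16*15 - -3*-33)=141, (-3*38 - -5*15)=-39, (-5*38 - -16*38)=418, (-16*-14 - -25*38)=1174; twice the area = |3278| = 3278; area = 1639; boundary points = 5 + 1 + 1 + 1 + 11 + 1 = 20; strictly interior points = area - boundary/2 + 1 = 1630; answer 1630
Part II: W1 = 1630; r = 27; T(2) = 1*(-38) + 3*(27) = 43; iterating: T(2)=43, T(3)=-71, T(4)=58, T(5)=-155, T(6)=19, T(7)=-446, T(8)=-389, T(9)=-1727, T(10)=-2894, T(11)=-8075; answer -8075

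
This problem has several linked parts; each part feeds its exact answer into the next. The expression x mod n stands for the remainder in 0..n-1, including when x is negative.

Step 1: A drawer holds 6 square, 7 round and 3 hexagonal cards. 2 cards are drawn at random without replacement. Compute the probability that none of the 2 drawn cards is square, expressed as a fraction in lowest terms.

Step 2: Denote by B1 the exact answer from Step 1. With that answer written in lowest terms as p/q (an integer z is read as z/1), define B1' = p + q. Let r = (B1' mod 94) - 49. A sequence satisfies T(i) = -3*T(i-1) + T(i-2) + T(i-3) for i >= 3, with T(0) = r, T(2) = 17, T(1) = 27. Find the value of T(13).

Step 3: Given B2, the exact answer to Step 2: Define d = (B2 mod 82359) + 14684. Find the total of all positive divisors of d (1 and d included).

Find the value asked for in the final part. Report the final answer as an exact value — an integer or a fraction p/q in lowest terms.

Step 1: total draws C(16,2) = 120; favorable C(10,2) = 45; P = 3/8; answer 3/8
Step 2: B1 = 3/8; threaded value p + q = 11; r = -38; T(3) = -3*(17) + 1*(27) + 1*(-38) = -62; iterating: T(3)=-62, T(4)=230, T(5)=-735, T(6)=2373, T(7)=-7624, T(8)=24510, T(9)=-78781, T(10)=253229, T(11)=-813958, T(12)=2616322, T(13)=-8409695; answer -8409695
Step 3: B2 = -8409695; d = 87966; 87966 = 2 * 3^5 * 181; sigma = (1 + 2) * (1 + 3 + 9 + 27 + 81 + 243) * (1 + 181) = 3 * 364 * 182 = 198744; answer 198744

198744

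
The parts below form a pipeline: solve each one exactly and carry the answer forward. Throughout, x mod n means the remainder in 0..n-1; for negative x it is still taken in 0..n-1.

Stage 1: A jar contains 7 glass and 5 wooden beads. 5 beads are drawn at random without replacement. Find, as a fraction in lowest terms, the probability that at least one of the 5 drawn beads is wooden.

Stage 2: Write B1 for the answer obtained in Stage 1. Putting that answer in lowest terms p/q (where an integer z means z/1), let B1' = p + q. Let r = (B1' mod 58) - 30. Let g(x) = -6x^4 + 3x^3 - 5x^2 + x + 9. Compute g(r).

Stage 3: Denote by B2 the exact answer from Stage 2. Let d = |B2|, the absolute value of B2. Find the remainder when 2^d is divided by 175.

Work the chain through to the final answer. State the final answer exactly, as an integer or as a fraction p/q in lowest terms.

Stage 1: total draws C(12,5) = 792; complement C(7,5) = 21; favorable 792 - 21 = 771; P = 257/264; answer 257/264
Stage 2: B1 = 257/264; threaded value p + q = 521; r = 27; -6*(27)^4 + 3*(27)^3 - 5*(27)^2 + 1*(27)^1 + 9 = (-3188646) + (59049) + (-3645) + (27) + (9) = -3133206; answer -3133206
Stage 3: B2 = -3133206; d = 3133206; squarings mod 175: 2^1=2, 2^2=4, 2^4=16, 2^8=81, 2^16=86, 2^32=46, 2^64=16, 2^128=81, 2^256=86, 2^512=46, 2^1024=16, 2^2048=81, 2^4096=86, 2^8192=46, 2^16384=16, 2^32768=81, 2^65536=86, 2^131072=46, 2^262144=16, 2^524288=81, 2^1048576=86, 2^2097152=46; 2^3133206 = 2^2 * 2^4 * 2^16 * 2^256 * 2^512 * 2^1024 * 2^2048 * 2^16384 * 2^32768 * 2^65536 * 2^131072 * 2^262144 * 2^524288 * 2^2097152 = 64 (mod 175); answer 64

64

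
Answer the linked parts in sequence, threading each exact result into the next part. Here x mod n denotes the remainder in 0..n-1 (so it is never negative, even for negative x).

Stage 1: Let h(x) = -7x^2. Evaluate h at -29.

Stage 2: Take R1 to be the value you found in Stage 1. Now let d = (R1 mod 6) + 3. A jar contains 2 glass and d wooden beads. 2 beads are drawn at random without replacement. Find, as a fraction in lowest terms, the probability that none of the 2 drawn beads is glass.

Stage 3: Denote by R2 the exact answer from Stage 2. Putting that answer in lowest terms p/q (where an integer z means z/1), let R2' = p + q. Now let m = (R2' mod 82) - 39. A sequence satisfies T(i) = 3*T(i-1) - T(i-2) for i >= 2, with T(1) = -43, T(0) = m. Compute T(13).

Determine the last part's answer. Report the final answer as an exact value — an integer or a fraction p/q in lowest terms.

Stage 1: -7*(-29)^2 = (-5887) = -5887; answer -5887
Stage 2: R1 = -5887; d = 8; total draws C(10,2) = 45; favorable C(8,2) = 28; P = 28/45; answer 28/45
Stage 3: R2 = 28/45; threaded value p + q = 73; m = 34; T(2) = 3*(-43) - 1*(34) = -163; iterating: T(2)=-163, T(3)=-446, T(4)=-1175, T(5)=-3079, T(6)=-8062, T(7)=-21107, T(8)=-55259, T(9)=-144670, T(10)=-378751, T(11)=-991583, T(12)=-2595998, T(13)=-6796411; answer -6796411

-6796411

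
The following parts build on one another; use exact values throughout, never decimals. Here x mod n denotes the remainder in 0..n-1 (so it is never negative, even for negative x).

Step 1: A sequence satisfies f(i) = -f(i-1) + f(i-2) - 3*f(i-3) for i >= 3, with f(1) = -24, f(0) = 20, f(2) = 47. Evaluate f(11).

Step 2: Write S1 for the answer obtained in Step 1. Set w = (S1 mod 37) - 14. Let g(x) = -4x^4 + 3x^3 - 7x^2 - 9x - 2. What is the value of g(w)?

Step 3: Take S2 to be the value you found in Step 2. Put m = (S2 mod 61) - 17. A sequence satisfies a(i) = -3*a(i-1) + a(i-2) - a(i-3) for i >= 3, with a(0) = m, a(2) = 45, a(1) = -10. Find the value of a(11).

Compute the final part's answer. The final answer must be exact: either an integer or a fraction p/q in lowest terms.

-3075304

Step 1: f(3) = -1*(47) + 1*(-24) - 3*(20) = -131; iterating: f(3)=-131, f(4)=250, f(5)=-522, f(6)=1165, f(7)=-2437, f(8)=5168, f(9)=-11100, f(10)=23579, f(11)=-50183; answer -50183
Step 2: S1 = -50183; w = 12; -4*(12)^4 + 3*(12)^3 - 7*(12)^2 - 9*(12)^1 - 2 = (-82944) + (5184) + (-1008) + (-108) + (-2) = -78878; answer -78878
Step 3: S2 = -78878; m = 39; a(3) = -3*(45) + 1*(-10) - 1*(39) = -184; iterating: a(3)=-184, a(4)=607, a(5)=-2050, a(6)=6941, a(7)=-23480, a(8)=79431, a(9)=-268714, a(10)=909053, a(11)=-3075304; answer -3075304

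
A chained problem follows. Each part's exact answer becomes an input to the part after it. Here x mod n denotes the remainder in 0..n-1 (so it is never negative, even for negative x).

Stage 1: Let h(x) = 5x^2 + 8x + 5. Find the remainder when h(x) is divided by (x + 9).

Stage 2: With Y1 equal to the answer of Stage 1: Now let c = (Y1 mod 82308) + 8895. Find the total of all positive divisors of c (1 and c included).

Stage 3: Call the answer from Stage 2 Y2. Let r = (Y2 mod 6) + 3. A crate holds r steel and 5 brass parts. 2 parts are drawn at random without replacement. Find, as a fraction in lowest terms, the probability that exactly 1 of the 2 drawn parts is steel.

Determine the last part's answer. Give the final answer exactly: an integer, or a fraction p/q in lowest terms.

15/28

Stage 1: remainder = value at the root: 5*(-9)^2 + 8*(-9)^1 + 5 = (405) + (-72) + (5) = 338; answer 338
Stage 2: Y1 = 338; c = 9233; 9233 = 7 * 1319; sigma = (1 + 7) * (1 + 1319) = 8 * 1320 = 10560; answer 10560
Stage 3: Y2 = 10560; r = 3; total draws C(8,2) = 28; favorable C(3,1)*C(5,1) = 15; P = 15/28; answer 15/28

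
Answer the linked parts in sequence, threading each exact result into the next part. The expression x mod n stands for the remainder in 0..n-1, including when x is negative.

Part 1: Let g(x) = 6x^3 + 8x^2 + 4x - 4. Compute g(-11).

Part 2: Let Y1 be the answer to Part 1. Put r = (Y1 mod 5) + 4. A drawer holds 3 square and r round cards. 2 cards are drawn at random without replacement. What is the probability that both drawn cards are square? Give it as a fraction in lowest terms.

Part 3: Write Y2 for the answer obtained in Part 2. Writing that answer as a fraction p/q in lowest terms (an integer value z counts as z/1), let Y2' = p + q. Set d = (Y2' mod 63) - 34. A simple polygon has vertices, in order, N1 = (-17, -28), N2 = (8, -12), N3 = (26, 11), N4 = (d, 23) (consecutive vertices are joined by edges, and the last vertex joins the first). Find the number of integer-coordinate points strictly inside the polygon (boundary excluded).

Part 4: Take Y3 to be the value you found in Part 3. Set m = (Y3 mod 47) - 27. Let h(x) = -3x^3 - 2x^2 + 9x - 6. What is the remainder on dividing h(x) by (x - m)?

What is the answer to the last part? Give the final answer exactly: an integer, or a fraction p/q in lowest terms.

Part 1: 6*(-11)^3 + 8*(-11)^2 + 4*(-11)^1 - 4 = (-7986) + (968) + (-44) + (-4) = -7066; answer -7066
Part 2: Y1 = -7066; r = 8; total draws C(11,2) = 55; favorable C(3,2) = 3; P = 3/55; answer 3/55
Part 3: Y2 = 3/55; threaded value p + q = 58; d = 24; cross terms: (-17*-12 - 8*-28)=428, (8*11 - 26*-12)=400, (26*23 - 24*11)=334, (24*-28 - -17*23)=-281; twice the area = |881| = 881; area = 881/2; boundary points = 1 + 1 + 2 + 1 = 5; strictly interior points = area - boundary/2 + 1 = 439; answer 439
Part 4: Y3 = 439; m = -11; remainder = value at the root: -3*(-11)^3 - 2*(-11)^2 + 9*(-11)^1 - 6 = (3993) + (-242) + (-99) + (-6) = 3646; answer 3646

3646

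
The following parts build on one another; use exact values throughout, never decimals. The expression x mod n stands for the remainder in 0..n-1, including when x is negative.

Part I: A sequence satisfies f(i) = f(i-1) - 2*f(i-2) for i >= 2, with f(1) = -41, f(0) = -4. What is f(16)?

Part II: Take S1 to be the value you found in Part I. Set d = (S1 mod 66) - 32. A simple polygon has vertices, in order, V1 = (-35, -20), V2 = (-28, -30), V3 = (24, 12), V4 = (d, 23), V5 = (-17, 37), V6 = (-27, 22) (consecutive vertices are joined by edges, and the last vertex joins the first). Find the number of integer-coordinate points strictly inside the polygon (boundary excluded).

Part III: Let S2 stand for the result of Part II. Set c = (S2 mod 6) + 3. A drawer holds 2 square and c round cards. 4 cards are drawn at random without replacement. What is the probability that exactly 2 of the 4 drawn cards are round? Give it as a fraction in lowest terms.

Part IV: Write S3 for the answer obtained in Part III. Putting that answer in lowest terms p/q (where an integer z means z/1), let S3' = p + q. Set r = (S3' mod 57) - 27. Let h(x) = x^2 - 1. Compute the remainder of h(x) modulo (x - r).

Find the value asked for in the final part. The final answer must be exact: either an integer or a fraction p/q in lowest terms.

Part I: f(2) = 1*(-41) - 2*(-4) = -33; iterating: f(2)=-33, f(3)=49, f(4)=115, f(5)=17, f(6)=-213, f(7)=-247, f(8)=179, f(9)=673, f(10)=315, f(11)=-1031, f(12)=-1661, f(13)=401, f(14)=3723, f(15)=2921, f(16)=-4525; answer -4525
Part II: S1 = -4525; d = -3; cross terms: (-35*-30 - -28*-20)=490, (-28*12 - 24*-30)=384, (24*23 - -3*12)=588, (-3*37 - -17*23)=280, (-17*22 - -27*37)=625, (-27*-20 - -35*22)=1310; twice the area = |3677| = 3677; area = 3677/2; boundary points = 1 + 2 + 1 + 14 + 5 + 2 = 25; strictly interior points = area - boundary/2 + 1 = 1827; answer 1827
Part III: S2 = 1827; c = 6; total draws C(8,4) = 70; favorable C(6,2)*C(2,2) = 15; P = 3/14; answer 3/14
Part IV: S3 = 3/14; threaded value p + q = 17; r = -10; remainder = value at the root: 1*(-10)^2 - 1 = (100) + (-1) = 99; answer 99

99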